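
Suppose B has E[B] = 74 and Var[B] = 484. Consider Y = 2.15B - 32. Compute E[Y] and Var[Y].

E[Y] = 127.1, Var[Y] = 2237.29

Y = 2.15B - 32 is linear with a = 2.15, b = -32.
E[Y] = a·E[B] + b = 2.15·74 + (-32) = 127.1.
Var[Y] = a²·Var[B] = 2.15²·484 = 2237.29 (the additive constant -32 does not affect variance).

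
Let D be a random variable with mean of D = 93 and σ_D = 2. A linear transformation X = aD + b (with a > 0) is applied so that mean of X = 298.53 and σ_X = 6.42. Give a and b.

a = 3.21, b = 0

σ_X = a·σ_D (a > 0), so a = 6.42/2 = 3.21.
mean of X = a·mean of D + b, so b = 298.53 − 3.21·93 = 0.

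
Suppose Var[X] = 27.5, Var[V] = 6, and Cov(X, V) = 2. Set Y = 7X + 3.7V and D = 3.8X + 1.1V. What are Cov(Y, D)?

Cov(Y, D) = 799.44

By bilinearity, Cov(Y, D) = ac·Var[X] + bd·Var[V] + (ad+bc)·Cov(X, V), with a=7, b=3.7, c=3.8, d=1.1.
ac·Var[X] = 7·3.8·27.5 = 731.5
bd·Var[V] = 3.7·1.1·6 = 24.42
(ad+bc)·Cov(X, V) = (21.76)·2 = 43.52
Cov(Y, D) = 731.5 + 24.42 + 43.52 = 799.44.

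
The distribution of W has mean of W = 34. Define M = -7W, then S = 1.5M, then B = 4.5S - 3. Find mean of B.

mean of B = -1609.5

mean of M = (-7)·34 = -238.
mean of S = 1.5·(-238) = -357.
mean of B = 4.5·(-357) + (-3) = -1609.5.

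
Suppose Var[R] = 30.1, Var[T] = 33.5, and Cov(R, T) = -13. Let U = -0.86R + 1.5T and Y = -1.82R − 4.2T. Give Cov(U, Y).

By bilinearity, Cov(U, Y) = ac·Var[R] + bd·Var[T] + (ad+bc)·Cov(R, T), with a=-0.86, b=1.5, c=-1.82, d=-4.2.
ac·Var[R] = (-0.86)·(-1.82)·30.1 = 47.11252
bd·Var[T] = 1.5·(-4.2)·33.5 = -211.05
(ad+bc)·Cov(R, T) = (0.882)·(-13) = -11.466
Cov(U, Y) = 47.11252 + (-211.05) + (-11.466) = -175.40348.

Cov(U, Y) = -175.40348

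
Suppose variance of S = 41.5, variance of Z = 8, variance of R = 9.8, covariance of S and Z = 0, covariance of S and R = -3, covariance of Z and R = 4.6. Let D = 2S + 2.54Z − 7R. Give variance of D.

variance of D = 618.2368

variance of D = a²·variance of S + b²·variance of Z + c²·variance of R + 2ab·covariance of S and Z + 2ac·covariance of S and R + 2bc·covariance of Z and R, with a = 2, b = 2.54, c = -7.
= 166 + 51.6128 + 480.2 + 0 + 84 + (-163.576)
= 618.2368.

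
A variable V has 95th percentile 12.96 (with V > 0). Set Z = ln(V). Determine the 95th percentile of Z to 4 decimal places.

95th percentile of Z = 2.5619

ln(V) is increasing, so P_{95}(Z) = g(P_{95}(V)) ≈ 2.5619.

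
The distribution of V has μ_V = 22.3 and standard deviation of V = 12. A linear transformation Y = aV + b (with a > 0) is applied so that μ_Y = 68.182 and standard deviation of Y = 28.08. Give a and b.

standard deviation of Y = a·standard deviation of V (a > 0), so a = 28.08/12 = 2.34.
μ_Y = a·μ_V + b, so b = 68.182 − 2.34·22.3 = 16.

a = 2.34, b = 16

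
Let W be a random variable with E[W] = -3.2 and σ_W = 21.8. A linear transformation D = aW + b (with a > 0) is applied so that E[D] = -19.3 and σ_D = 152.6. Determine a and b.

σ_D = a·σ_W (a > 0), so a = 152.6/21.8 = 7.
E[D] = a·E[W] + b, so b = -19.3 − 7·(-3.2) = 3.1.

a = 7, b = 3.1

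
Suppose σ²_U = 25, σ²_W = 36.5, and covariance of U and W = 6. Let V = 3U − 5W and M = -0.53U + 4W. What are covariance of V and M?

By bilinearity, covariance of V and M = ac·σ²_U + bd·σ²_W + (ad+bc)·covariance of U and W, with a=3, b=-5, c=-0.53, d=4.
ac·σ²_U = 3·(-0.53)·25 = -39.75
bd·σ²_W = (-5)·4·36.5 = -730
(ad+bc)·covariance of U and W = (14.65)·6 = 87.9
covariance of V and M = -39.75 + (-730) + 87.9 = -681.85.

covariance of V and M = -681.85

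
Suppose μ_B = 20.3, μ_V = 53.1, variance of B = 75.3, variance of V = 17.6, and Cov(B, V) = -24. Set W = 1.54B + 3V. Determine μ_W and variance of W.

μ_W = 1.54·μ_B + 3·μ_V = 1.54·20.3 + 3·53.1 = 190.562.
variance of W = a²·variance of B + b²·variance of V + 2ab·Cov(B, V) with a = 1.54, b = 3.
= 1.54²·75.3 + 3²·17.6 + 2·1.54·3·(-24)
= 178.58148 + 158.4 + (-221.76) = 115.22148.

μ_W = 190.562, variance of W = 115.22148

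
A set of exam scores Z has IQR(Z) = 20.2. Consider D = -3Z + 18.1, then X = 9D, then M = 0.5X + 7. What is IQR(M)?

IQR(M) = 272.7

IQR(D) = |-3|·20.2 = 60.6.
IQR(X) = |9|·60.6 = 545.4.
IQR(M) = |0.5|·545.4 = 272.7.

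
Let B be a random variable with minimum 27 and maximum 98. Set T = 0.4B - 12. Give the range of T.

Range(T) = 28.4

Range of B = 98 − 27 = 71.
Range(T) = |a|·Range(B) = |0.4|·71 = 28.4.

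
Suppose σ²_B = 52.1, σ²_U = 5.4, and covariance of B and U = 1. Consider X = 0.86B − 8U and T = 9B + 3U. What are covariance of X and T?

covariance of X and T = 204.234

By bilinearity, covariance of X and T = ac·σ²_B + bd·σ²_U + (ad+bc)·covariance of B and U, with a=0.86, b=-8, c=9, d=3.
ac·σ²_B = 0.86·9·52.1 = 403.254
bd·σ²_U = (-8)·3·5.4 = -129.6
(ad+bc)·covariance of B and U = (-69.42)·1 = -69.42
covariance of X and T = 403.254 + (-129.6) + (-69.42) = 204.234.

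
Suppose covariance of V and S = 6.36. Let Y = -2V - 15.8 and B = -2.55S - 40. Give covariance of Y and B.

covariance of Y and B = 32.436

covariance of Y and B = a·c·covariance of V and S = (-2)·(-2.55)·6.36 = 32.436. Additive constants drop out.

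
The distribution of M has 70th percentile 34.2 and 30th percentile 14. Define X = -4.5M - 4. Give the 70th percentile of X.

Since a = -4.5 < 0 the transformation is decreasing, reversing order: the 70th percentile of X corresponds to the 30th percentile of M.
So P_{70}(X) = a·P_{30}(M) + b = (-4.5)·14 + (-4) = -67.

70th percentile of X = -67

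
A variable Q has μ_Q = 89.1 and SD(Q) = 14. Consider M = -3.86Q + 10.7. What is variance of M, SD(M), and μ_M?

M = -3.86Q + 10.7 is linear with a = -3.86, b = 10.7.
variance of Q = 14² = 196.
variance of M = a²·variance of Q = (-3.86)²·196 = 2920.3216 (the additive constant 10.7 does not affect variance).
SD(M) = |a|·SD(Q) = |-3.86|·14 = 54.04.
μ_M = a·μ_Q + b = (-3.86)·89.1 + 10.7 = -333.226.

variance of M = 2920.3216, SD(M) = 54.04, μ_M = -333.226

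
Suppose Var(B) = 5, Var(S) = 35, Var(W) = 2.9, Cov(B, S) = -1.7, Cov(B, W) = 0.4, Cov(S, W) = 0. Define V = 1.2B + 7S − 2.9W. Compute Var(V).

Var(V) = 1715.245

Var(V) = a²·Var(B) + b²·Var(S) + c²·Var(W) + 2ab·Cov(B, S) + 2ac·Cov(B, W) + 2bc·Cov(S, W), with a = 1.2, b = 7, c = -2.9.
= 7.2 + 1715 + 24.389 + (-28.56) + (-2.784) + 0
= 1715.245.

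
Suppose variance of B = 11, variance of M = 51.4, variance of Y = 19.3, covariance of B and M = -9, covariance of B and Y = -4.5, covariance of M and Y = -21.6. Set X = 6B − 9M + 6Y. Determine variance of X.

variance of X = 8235

variance of X = a²·variance of B + b²·variance of M + c²·variance of Y + 2ab·covariance of B and M + 2ac·covariance of B and Y + 2bc·covariance of M and Y, with a = 6, b = -9, c = 6.
= 396 + 4163.4 + 694.8 + 972 + (-324) + 2332.8
= 8235.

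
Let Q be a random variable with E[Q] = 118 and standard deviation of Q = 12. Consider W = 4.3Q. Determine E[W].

E[W] = 507.4

W = 4.3Q is linear with a = 4.3, b = 0.
E[W] = a·E[Q] + b = 4.3·118 = 507.4.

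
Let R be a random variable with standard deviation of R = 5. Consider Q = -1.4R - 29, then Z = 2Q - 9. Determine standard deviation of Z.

standard deviation of Z = 14

standard deviation of Q = |-1.4|·5 = 7.
standard deviation of Z = |2|·7 = 14.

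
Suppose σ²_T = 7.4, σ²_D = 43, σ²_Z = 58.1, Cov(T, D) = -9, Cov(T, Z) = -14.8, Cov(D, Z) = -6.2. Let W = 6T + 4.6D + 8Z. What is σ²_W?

σ²_W = 2520.76

σ²_W = a²·σ²_T + b²·σ²_D + c²·σ²_Z + 2ab·Cov(T, D) + 2ac·Cov(T, Z) + 2bc·Cov(D, Z), with a = 6, b = 4.6, c = 8.
= 266.4 + 909.88 + 3718.4 + (-496.8) + (-1420.8) + (-456.32)
= 2520.76.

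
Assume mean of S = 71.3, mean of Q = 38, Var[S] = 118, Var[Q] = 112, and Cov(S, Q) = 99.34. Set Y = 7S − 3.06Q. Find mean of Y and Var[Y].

mean of Y = 382.82, Var[Y] = 2574.9976

mean of Y = 7·mean of S + (-3.06)·mean of Q = 7·71.3 + (-3.06)·38 = 382.82.
Var[Y] = a²·Var[S] + b²·Var[Q] + 2ab·Cov(S, Q) with a = 7, b = -3.06.
= 7²·118 + (-3.06)²·112 + 2·7·(-3.06)·99.34
= 5782 + 1048.7232 + (-4255.7256) = 2574.9976.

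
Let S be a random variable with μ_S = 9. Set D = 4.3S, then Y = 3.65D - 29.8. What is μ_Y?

μ_D = 4.3·9 = 38.7.
μ_Y = 3.65·38.7 + (-29.8) = 111.455.

μ_Y = 111.455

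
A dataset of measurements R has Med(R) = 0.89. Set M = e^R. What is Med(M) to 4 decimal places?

Med(M) = 2.4351

e^R is monotone on this domain, so Med(M) = exp(0.89) ≈ 2.4351.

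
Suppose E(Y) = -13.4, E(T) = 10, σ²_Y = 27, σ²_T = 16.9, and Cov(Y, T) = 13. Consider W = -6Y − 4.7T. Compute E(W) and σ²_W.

E(W) = 33.4, σ²_W = 2078.521

E(W) = (-6)·E(Y) + (-4.7)·E(T) = (-6)·(-13.4) + (-4.7)·10 = 33.4.
σ²_W = a²·σ²_Y + b²·σ²_T + 2ab·Cov(Y, T) with a = -6, b = -4.7.
= (-6)²·27 + (-4.7)²·16.9 + 2·(-6)·(-4.7)·13
= 972 + 373.321 + 733.2 = 2078.521.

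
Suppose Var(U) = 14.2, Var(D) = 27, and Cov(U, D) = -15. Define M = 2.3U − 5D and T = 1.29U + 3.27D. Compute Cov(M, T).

By bilinearity, Cov(M, T) = ac·Var(U) + bd·Var(D) + (ad+bc)·Cov(U, D), with a=2.3, b=-5, c=1.29, d=3.27.
ac·Var(U) = 2.3·1.29·14.2 = 42.1314
bd·Var(D) = (-5)·3.27·27 = -441.45
(ad+bc)·Cov(U, D) = (1.071)·(-15) = -16.065
Cov(M, T) = 42.1314 + (-441.45) + (-16.065) = -415.3836.

Cov(M, T) = -415.3836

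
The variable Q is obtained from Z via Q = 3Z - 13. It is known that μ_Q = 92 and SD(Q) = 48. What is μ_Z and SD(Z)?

μ_Z = 35, SD(Z) = 16

From Q = 3Z - 13: μ_Q = a·μ_Z + b, so μ_Z = (μ_Q − b)/a = (92 − (-13))/3 = 35.
SD(Q) = |a|·SD(Z), so SD(Z) = 48/|3| = 16.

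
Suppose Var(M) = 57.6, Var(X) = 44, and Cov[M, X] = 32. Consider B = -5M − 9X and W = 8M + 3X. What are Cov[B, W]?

Cov[B, W] = -6276

By bilinearity, Cov[B, W] = ac·Var(M) + bd·Var(X) + (ad+bc)·Cov[M, X], with a=-5, b=-9, c=8, d=3.
ac·Var(M) = (-5)·8·57.6 = -2304
bd·Var(X) = (-9)·3·44 = -1188
(ad+bc)·Cov[M, X] = (-87)·32 = -2784
Cov[B, W] = -2304 + (-1188) + (-2784) = -6276.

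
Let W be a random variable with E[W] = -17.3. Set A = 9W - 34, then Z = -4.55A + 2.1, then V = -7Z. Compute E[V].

E[V] = -6056.645

E[A] = 9·(-17.3) + (-34) = -189.7.
E[Z] = (-4.55)·(-189.7) + 2.1 = 865.235.
E[V] = (-7)·865.235 = -6056.645.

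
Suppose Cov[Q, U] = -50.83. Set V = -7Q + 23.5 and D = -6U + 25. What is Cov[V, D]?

Cov[V, D] = a·c·Cov[Q, U] = (-7)·(-6)·(-50.83) = -2134.86. Additive constants drop out.

Cov[V, D] = -2134.86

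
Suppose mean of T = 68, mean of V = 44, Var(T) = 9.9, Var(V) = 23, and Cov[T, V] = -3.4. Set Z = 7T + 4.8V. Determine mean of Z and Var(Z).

mean of Z = 687.2, Var(Z) = 786.54

mean of Z = 7·mean of T + 4.8·mean of V = 7·68 + 4.8·44 = 687.2.
Var(Z) = a²·Var(T) + b²·Var(V) + 2ab·Cov[T, V] with a = 7, b = 4.8.
= 7²·9.9 + 4.8²·23 + 2·7·4.8·(-3.4)
= 485.1 + 529.92 + (-228.48) = 786.54.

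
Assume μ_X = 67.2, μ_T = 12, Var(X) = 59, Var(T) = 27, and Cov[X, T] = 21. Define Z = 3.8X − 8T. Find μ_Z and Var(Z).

μ_Z = 3.8·μ_X + (-8)·μ_T = 3.8·67.2 + (-8)·12 = 159.36.
Var(Z) = a²·Var(X) + b²·Var(T) + 2ab·Cov[X, T] with a = 3.8, b = -8.
= 3.8²·59 + (-8)²·27 + 2·3.8·(-8)·21
= 851.96 + 1728 + (-1276.8) = 1303.16.

μ_Z = 159.36, Var(Z) = 1303.16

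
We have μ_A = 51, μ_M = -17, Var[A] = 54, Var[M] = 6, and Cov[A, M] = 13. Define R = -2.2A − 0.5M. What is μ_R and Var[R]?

μ_R = -103.7, Var[R] = 291.46

μ_R = (-2.2)·μ_A + (-0.5)·μ_M = (-2.2)·51 + (-0.5)·(-17) = -103.7.
Var[R] = a²·Var[A] + b²·Var[M] + 2ab·Cov[A, M] with a = -2.2, b = -0.5.
= (-2.2)²·54 + (-0.5)²·6 + 2·(-2.2)·(-0.5)·13
= 261.36 + 1.5 + 28.6 = 291.46.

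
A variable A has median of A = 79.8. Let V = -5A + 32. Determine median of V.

median of V = -367

A linear map preserves order up to sign, so median of V = a·median of A + b = (-5)·79.8 + 32 = -367.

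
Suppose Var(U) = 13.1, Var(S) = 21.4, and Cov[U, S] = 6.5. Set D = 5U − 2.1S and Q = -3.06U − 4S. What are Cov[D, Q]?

By bilinearity, Cov[D, Q] = ac·Var(U) + bd·Var(S) + (ad+bc)·Cov[U, S], with a=5, b=-2.1, c=-3.06, d=-4.
ac·Var(U) = 5·(-3.06)·13.1 = -200.43
bd·Var(S) = (-2.1)·(-4)·21.4 = 179.76
(ad+bc)·Cov[U, S] = (-13.574)·6.5 = -88.231
Cov[D, Q] = -200.43 + 179.76 + (-88.231) = -108.901.

Cov[D, Q] = -108.901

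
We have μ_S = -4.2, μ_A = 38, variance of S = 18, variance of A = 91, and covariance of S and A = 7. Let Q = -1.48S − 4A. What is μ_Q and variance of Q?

μ_Q = -145.784, variance of Q = 1578.3072

μ_Q = (-1.48)·μ_S + (-4)·μ_A = (-1.48)·(-4.2) + (-4)·38 = -145.784.
variance of Q = a²·variance of S + b²·variance of A + 2ab·covariance of S and A with a = -1.48, b = -4.
= (-1.48)²·18 + (-4)²·91 + 2·(-1.48)·(-4)·7
= 39.4272 + 1456 + 82.88 = 1578.3072.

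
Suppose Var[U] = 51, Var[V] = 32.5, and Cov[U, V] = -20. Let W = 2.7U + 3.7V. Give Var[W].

Var[W] = a²·Var[U] + b²·Var[V] + 2ab·Cov[U, V] with a = 2.7, b = 3.7.
= 2.7²·51 + 3.7²·32.5 + 2·2.7·3.7·(-20)
= 371.79 + 444.925 + (-399.6) = 417.115.

Var[W] = 417.115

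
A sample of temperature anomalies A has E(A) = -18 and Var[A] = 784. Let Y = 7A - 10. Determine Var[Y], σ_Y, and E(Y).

Y = 7A - 10 is linear with a = 7, b = -10.
Var[Y] = a²·Var[A] = 7²·784 = 38416 (the additive constant -10 does not affect variance).
σ_A = √784 = 28.
σ_Y = |a|·σ_A = |7|·28 = 196.
E(Y) = a·E(A) + b = 7·(-18) + (-10) = -136.

Var[Y] = 38416, σ_Y = 196, E(Y) = -136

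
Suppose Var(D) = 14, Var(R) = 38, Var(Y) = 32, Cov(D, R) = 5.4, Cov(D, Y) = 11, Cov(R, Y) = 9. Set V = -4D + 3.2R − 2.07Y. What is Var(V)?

Var(V) = a²·Var(D) + b²·Var(R) + c²·Var(Y) + 2ab·Cov(D, R) + 2ac·Cov(D, Y) + 2bc·Cov(R, Y), with a = -4, b = 3.2, c = -2.07.
= 224 + 389.12 + 137.1168 + (-138.24) + 182.16 + (-119.232)
= 674.9248.

Var(V) = 674.9248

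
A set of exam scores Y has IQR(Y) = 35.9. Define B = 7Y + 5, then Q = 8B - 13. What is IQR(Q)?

IQR(B) = |7|·35.9 = 251.3.
IQR(Q) = |8|·251.3 = 2010.4.

IQR(Q) = 2010.4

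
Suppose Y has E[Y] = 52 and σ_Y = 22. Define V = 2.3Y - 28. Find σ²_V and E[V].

σ²_V = 2560.36, E[V] = 91.6

V = 2.3Y - 28 is linear with a = 2.3, b = -28.
σ²_Y = 22² = 484.
σ²_V = a²·σ²_Y = 2.3²·484 = 2560.36 (the additive constant -28 does not affect variance).
E[V] = a·E[Y] + b = 2.3·52 + (-28) = 91.6.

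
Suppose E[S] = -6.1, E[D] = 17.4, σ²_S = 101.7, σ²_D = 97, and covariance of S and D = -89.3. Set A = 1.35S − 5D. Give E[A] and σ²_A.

E[A] = 1.35·E[S] + (-5)·E[D] = 1.35·(-6.1) + (-5)·17.4 = -95.235.
σ²_A = a²·σ²_S + b²·σ²_D + 2ab·covariance of S and D with a = 1.35, b = -5.
= 1.35²·101.7 + (-5)²·97 + 2·1.35·(-5)·(-89.3)
= 185.34825 + 2425 + 1205.55 = 3815.89825.

E[A] = -95.235, σ²_A = 3815.89825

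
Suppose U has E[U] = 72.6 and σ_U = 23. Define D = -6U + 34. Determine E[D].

D = -6U + 34 is linear with a = -6, b = 34.
E[D] = a·E[U] + b = (-6)·72.6 + 34 = -401.6.

E[D] = -401.6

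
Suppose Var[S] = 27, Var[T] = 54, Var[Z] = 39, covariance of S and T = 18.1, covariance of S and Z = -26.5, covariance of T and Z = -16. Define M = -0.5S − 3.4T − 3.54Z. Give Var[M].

Var[M] = 702.3004

Var[M] = a²·Var[S] + b²·Var[T] + c²·Var[Z] + 2ab·covariance of S and T + 2ac·covariance of S and Z + 2bc·covariance of T and Z, with a = -0.5, b = -3.4, c = -3.54.
= 6.75 + 624.24 + 488.7324 + 61.54 + (-93.81) + (-385.152)
= 702.3004.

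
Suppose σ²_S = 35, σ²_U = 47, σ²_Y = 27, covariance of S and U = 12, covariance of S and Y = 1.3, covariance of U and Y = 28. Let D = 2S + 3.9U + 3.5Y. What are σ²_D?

σ²_D = 2155.42

σ²_D = a²·σ²_S + b²·σ²_U + c²·σ²_Y + 2ab·covariance of S and U + 2ac·covariance of S and Y + 2bc·covariance of U and Y, with a = 2, b = 3.9, c = 3.5.
= 140 + 714.87 + 330.75 + 187.2 + 18.2 + 764.4
= 2155.42.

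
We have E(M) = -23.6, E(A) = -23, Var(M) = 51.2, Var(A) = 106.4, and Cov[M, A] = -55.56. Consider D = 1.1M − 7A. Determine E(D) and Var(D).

E(D) = 1.1·E(M) + (-7)·E(A) = 1.1·(-23.6) + (-7)·(-23) = 135.04.
Var(D) = a²·Var(M) + b²·Var(A) + 2ab·Cov[M, A] with a = 1.1, b = -7.
= 1.1²·51.2 + (-7)²·106.4 + 2·1.1·(-7)·(-55.56)
= 61.952 + 5213.6 + 855.624 = 6131.176.

E(D) = 135.04, Var(D) = 6131.176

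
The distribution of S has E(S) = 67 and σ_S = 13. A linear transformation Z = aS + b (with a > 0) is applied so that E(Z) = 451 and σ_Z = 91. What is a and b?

σ_Z = a·σ_S (a > 0), so a = 91/13 = 7.
E(Z) = a·E(S) + b, so b = 451 − 7·67 = -18.

a = 7, b = -18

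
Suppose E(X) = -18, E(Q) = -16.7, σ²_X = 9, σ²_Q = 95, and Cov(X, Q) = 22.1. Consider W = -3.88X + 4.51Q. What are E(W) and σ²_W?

E(W) = -5.477, σ²_W = 1294.35214

E(W) = (-3.88)·E(X) + 4.51·E(Q) = (-3.88)·(-18) + 4.51·(-16.7) = -5.477.
σ²_W = a²·σ²_X + b²·σ²_Q + 2ab·Cov(X, Q) with a = -3.88, b = 4.51.
= (-3.88)²·9 + 4.51²·95 + 2·(-3.88)·4.51·22.1
= 135.4896 + 1932.3095 + (-773.44696) = 1294.35214.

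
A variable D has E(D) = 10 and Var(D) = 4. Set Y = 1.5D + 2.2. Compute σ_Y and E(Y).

Y = 1.5D + 2.2 is linear with a = 1.5, b = 2.2.
σ_D = √4 = 2.
σ_Y = |a|·σ_D = |1.5|·2 = 3.
E(Y) = a·E(D) + b = 1.5·10 + 2.2 = 17.2.

σ_Y = 3, E(Y) = 17.2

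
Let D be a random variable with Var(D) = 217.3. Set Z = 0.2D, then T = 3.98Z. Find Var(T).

Var(T) = 137.6847568

Var(Z) = 0.2²·217.3 = 8.692.
Var(T) = 3.98²·8.692 = 137.6847568.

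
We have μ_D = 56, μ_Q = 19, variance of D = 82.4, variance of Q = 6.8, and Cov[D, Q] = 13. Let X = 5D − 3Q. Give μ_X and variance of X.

μ_X = 223, variance of X = 1731.2

μ_X = 5·μ_D + (-3)·μ_Q = 5·56 + (-3)·19 = 223.
variance of X = a²·variance of D + b²·variance of Q + 2ab·Cov[D, Q] with a = 5, b = -3.
= 5²·82.4 + (-3)²·6.8 + 2·5·(-3)·13
= 2060 + 61.2 + (-390) = 1731.2.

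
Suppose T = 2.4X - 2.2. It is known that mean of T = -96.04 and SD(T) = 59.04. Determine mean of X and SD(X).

mean of X = -39.1, SD(X) = 24.6

From T = 2.4X - 2.2: mean of T = a·mean of X + b, so mean of X = (mean of T − b)/a = (-96.04 − (-2.2))/2.4 = -39.1.
SD(T) = |a|·SD(X), so SD(X) = 59.04/|2.4| = 24.6.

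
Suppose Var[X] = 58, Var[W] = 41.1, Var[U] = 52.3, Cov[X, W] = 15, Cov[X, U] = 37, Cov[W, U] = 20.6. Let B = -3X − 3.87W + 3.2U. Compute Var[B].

Var[B] = 800.78179

Var[B] = a²·Var[X] + b²·Var[W] + c²·Var[U] + 2ab·Cov[X, W] + 2ac·Cov[X, U] + 2bc·Cov[W, U], with a = -3, b = -3.87, c = 3.2.
= 522 + 615.55059 + 535.552 + 348.3 + (-710.4) + (-510.2208)
= 800.78179.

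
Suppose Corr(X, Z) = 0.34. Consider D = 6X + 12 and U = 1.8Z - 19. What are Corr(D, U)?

Linear rescalings preserve correlation up to sign; here the slopes 6 and 1.8 have the same sign, so Corr(D, U) = Corr(X, Z) = 0.34.

Corr(D, U) = 0.34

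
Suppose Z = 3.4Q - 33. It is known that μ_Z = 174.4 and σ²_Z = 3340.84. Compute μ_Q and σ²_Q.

μ_Q = 61, σ²_Q = 289

From Z = 3.4Q - 33: μ_Z = a·μ_Q + b, so μ_Q = (μ_Z − b)/a = (174.4 − (-33))/3.4 = 61.
σ²_Z = a²·σ²_Q, so σ²_Q = 3340.84/3.4² = 289.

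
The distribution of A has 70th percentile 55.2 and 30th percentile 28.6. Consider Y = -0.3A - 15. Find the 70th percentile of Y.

Since a = -0.3 < 0 the transformation is decreasing, reversing order: the 70th percentile of Y corresponds to the 30th percentile of A.
So P_{70}(Y) = a·P_{30}(A) + b = (-0.3)·28.6 + (-15) = -23.58.

70th percentile of Y = -23.58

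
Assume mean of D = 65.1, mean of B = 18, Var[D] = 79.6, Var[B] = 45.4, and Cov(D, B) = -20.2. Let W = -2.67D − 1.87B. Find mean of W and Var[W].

mean of W = -207.477, Var[W] = 524.50654

mean of W = (-2.67)·mean of D + (-1.87)·mean of B = (-2.67)·65.1 + (-1.87)·18 = -207.477.
Var[W] = a²·Var[D] + b²·Var[B] + 2ab·Cov(D, B) with a = -2.67, b = -1.87.
= (-2.67)²·79.6 + (-1.87)²·45.4 + 2·(-2.67)·(-1.87)·(-20.2)
= 567.46044 + 158.75926 + (-201.71316) = 524.50654.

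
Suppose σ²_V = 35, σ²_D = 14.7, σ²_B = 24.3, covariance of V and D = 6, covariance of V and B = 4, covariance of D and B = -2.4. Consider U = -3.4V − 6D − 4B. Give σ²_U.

σ²_U = a²·σ²_V + b²·σ²_D + c²·σ²_B + 2ab·covariance of V and D + 2ac·covariance of V and B + 2bc·covariance of D and B, with a = -3.4, b = -6, c = -4.
= 404.6 + 529.2 + 388.8 + 244.8 + 108.8 + (-115.2)
= 1561.

σ²_U = 1561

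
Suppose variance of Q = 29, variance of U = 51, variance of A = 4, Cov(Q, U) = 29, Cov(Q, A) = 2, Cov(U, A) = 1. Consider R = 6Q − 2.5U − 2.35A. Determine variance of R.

variance of R = 470.19

variance of R = a²·variance of Q + b²·variance of U + c²·variance of A + 2ab·Cov(Q, U) + 2ac·Cov(Q, A) + 2bc·Cov(U, A), with a = 6, b = -2.5, c = -2.35.
= 1044 + 318.75 + 22.09 + (-870) + (-56.4) + 11.75
= 470.19.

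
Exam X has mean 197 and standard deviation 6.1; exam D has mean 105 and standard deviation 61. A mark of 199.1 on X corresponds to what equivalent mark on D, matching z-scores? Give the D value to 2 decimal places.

z = (199.1 − 197)/6.1 ≈ 0.3443.
D = 105 + z·61 = 105 + (199.1 − 197)·61/6.1 = 126.00.

D = 126.00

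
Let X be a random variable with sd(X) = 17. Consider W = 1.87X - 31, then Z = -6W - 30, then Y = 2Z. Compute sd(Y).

sd(W) = |1.87|·17 = 31.79.
sd(Z) = |-6|·31.79 = 190.74.
sd(Y) = |2|·190.74 = 381.48.

sd(Y) = 381.48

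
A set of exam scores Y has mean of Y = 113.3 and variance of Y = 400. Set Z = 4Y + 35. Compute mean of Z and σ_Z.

mean of Z = 488.2, σ_Z = 80

Z = 4Y + 35 is linear with a = 4, b = 35.
mean of Z = a·mean of Y + b = 4·113.3 + 35 = 488.2.
σ_Y = √400 = 20.
σ_Z = |a|·σ_Y = |4|·20 = 80.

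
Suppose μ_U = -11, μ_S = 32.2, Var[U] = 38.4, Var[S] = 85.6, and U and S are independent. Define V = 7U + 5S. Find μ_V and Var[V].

μ_V = 84, Var[V] = 4021.6

μ_V = 7·μ_U + 5·μ_S = 7·(-11) + 5·32.2 = 84.
Var[V] = a²·Var[U] + b²·Var[S] + 2ab·covariance of U and S with a = 7, b = 5.
Independence gives covariance of U and S = 0.
= 7²·38.4 + 5²·85.6 + 2·7·5·0
= 1881.6 + 2140 + 0 = 4021.6.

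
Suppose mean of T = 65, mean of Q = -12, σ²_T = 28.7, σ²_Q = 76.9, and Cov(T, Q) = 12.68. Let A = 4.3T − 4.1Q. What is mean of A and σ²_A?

mean of A = 4.3·mean of T + (-4.1)·mean of Q = 4.3·65 + (-4.1)·(-12) = 328.7.
σ²_A = a²·σ²_T + b²·σ²_Q + 2ab·Cov(T, Q) with a = 4.3, b = -4.1.
= 4.3²·28.7 + (-4.1)²·76.9 + 2·4.3·(-4.1)·12.68
= 530.663 + 1292.689 + (-447.0968) = 1376.2552.

mean of A = 328.7, σ²_A = 1376.2552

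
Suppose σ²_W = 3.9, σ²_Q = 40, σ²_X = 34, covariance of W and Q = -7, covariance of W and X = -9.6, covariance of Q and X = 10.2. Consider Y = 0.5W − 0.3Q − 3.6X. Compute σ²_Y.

σ²_Y = a²·σ²_W + b²·σ²_Q + c²·σ²_X + 2ab·covariance of W and Q + 2ac·covariance of W and X + 2bc·covariance of Q and X, with a = 0.5, b = -0.3, c = -3.6.
= 0.975 + 3.6 + 440.64 + 2.1 + 34.56 + 22.032
= 503.907.

σ²_Y = 503.907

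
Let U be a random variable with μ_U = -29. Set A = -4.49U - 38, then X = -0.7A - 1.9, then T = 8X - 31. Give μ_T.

μ_T = -562.576

μ_A = (-4.49)·(-29) + (-38) = 92.21.
μ_X = (-0.7)·92.21 + (-1.9) = -66.447.
μ_T = 8·(-66.447) + (-31) = -562.576.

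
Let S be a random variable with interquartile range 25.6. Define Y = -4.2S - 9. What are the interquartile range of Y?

IQR(Y) = 107.52

Under Y = aS + b, IQR(Y) = |a|·IQR(S) = |-4.2|·25.6 = 107.52 (shifts cancel; spread scales by |a|).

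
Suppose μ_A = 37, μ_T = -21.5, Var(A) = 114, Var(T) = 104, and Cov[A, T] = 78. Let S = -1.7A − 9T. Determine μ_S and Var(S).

μ_S = 130.6, Var(S) = 11140.26

μ_S = (-1.7)·μ_A + (-9)·μ_T = (-1.7)·37 + (-9)·(-21.5) = 130.6.
Var(S) = a²·Var(A) + b²·Var(T) + 2ab·Cov[A, T] with a = -1.7, b = -9.
= (-1.7)²·114 + (-9)²·104 + 2·(-1.7)·(-9)·78
= 329.46 + 8424 + 2386.8 = 11140.26.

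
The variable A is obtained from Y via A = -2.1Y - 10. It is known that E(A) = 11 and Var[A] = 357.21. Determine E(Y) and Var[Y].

E(Y) = -10, Var[Y] = 81

From A = -2.1Y - 10: E(A) = a·E(Y) + b, so E(Y) = (E(A) − b)/a = (11 − (-10))/(-2.1) = -10.
Var[A] = a²·Var[Y], so Var[Y] = 357.21/(-2.1)² = 81.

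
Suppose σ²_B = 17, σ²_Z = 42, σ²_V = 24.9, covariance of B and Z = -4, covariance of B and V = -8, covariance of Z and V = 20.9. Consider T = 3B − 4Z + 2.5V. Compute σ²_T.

σ²_T = a²·σ²_B + b²·σ²_Z + c²·σ²_V + 2ab·covariance of B and Z + 2ac·covariance of B and V + 2bc·covariance of Z and V, with a = 3, b = -4, c = 2.5.
= 153 + 672 + 155.625 + 96 + (-120) + (-418)
= 538.625.

σ²_T = 538.625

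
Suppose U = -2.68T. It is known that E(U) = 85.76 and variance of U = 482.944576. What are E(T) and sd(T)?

From U = -2.68T: E(U) = a·E(T) + b, so E(T) = (E(U) − b)/a = (85.76 − 0)/(-2.68) = -32.
sd(U) = √482.944576 = 21.976.
sd(U) = |a|·sd(T), so sd(T) = 21.976/|-2.68| = 8.2.

E(T) = -32, sd(T) = 8.2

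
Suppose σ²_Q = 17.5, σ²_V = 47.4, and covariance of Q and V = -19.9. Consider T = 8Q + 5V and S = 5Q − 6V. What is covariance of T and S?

By bilinearity, covariance of T and S = ac·σ²_Q + bd·σ²_V + (ad+bc)·covariance of Q and V, with a=8, b=5, c=5, d=-6.
ac·σ²_Q = 8·5·17.5 = 700
bd·σ²_V = 5·(-6)·47.4 = -1422
(ad+bc)·covariance of Q and V = (-23)·(-19.9) = 457.7
covariance of T and S = 700 + (-1422) + 457.7 = -264.3.

covariance of T and S = -264.3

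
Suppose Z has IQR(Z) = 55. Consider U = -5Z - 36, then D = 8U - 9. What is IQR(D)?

IQR(U) = |-5|·55 = 275.
IQR(D) = |8|·275 = 2200.

IQR(D) = 2200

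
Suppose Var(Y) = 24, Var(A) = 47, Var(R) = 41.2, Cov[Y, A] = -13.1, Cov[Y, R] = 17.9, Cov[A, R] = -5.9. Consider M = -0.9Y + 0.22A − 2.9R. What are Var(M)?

Var(M) = 474.3608

Var(M) = a²·Var(Y) + b²·Var(A) + c²·Var(R) + 2ab·Cov[Y, A] + 2ac·Cov[Y, R] + 2bc·Cov[A, R], with a = -0.9, b = 0.22, c = -2.9.
= 19.44 + 2.2748 + 346.492 + 5.1876 + 93.438 + 7.5284
= 474.3608.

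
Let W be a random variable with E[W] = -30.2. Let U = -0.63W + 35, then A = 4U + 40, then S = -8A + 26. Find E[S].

E[S] = -2022.832

E[U] = (-0.63)·(-30.2) + 35 = 54.026.
E[A] = 4·54.026 + 40 = 256.104.
E[S] = (-8)·256.104 + 26 = -2022.832.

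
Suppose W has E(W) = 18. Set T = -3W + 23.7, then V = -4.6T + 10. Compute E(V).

E(V) = 149.38

E(T) = (-3)·18 + 23.7 = -30.3.
E(V) = (-4.6)·(-30.3) + 10 = 149.38.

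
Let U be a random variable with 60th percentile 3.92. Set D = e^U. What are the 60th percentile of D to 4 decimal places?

e^U is increasing, so P_{60}(D) = g(P_{60}(U)) ≈ 50.4004.

60th percentile of D = 50.4004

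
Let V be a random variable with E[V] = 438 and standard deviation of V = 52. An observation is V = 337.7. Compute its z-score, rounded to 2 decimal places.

z = -1.93

z = (V − E[V]) / standard deviation of V = (337.7 − 438) / 52 ≈ -1.93.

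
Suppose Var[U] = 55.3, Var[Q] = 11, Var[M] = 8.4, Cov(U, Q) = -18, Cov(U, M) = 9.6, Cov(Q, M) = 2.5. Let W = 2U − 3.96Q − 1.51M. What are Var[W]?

Var[W] = a²·Var[U] + b²·Var[Q] + c²·Var[M] + 2ab·Cov(U, Q) + 2ac·Cov(U, M) + 2bc·Cov(Q, M), with a = 2, b = -3.96, c = -1.51.
= 221.2 + 172.4976 + 19.15284 + 285.12 + (-57.984) + 29.898
= 669.88444.

Var[W] = 669.88444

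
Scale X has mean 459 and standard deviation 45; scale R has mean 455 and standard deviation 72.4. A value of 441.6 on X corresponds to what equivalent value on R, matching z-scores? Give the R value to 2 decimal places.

z = (441.6 − 459)/45 ≈ -0.3867.
R = 455 + z·72.4 = 455 + (441.6 − 459)·72.4/45 ≈ 427.01.

R = 427.01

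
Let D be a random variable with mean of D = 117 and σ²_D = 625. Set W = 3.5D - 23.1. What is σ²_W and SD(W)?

σ²_W = 7656.25, SD(W) = 87.5

W = 3.5D - 23.1 is linear with a = 3.5, b = -23.1.
σ²_W = a²·σ²_D = 3.5²·625 = 7656.25 (the additive constant -23.1 does not affect variance).
SD(D) = √625 = 25.
SD(W) = |a|·SD(D) = |3.5|·25 = 87.5.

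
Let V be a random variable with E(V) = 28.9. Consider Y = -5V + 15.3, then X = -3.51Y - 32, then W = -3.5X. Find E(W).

E(Y) = (-5)·28.9 + 15.3 = -129.2.
E(X) = (-3.51)·(-129.2) + (-32) = 421.492.
E(W) = (-3.5)·421.492 = -1475.222.

E(W) = -1475.222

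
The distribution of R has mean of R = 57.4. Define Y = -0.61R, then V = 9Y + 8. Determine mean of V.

mean of V = -307.126

mean of Y = (-0.61)·57.4 = -35.014.
mean of V = 9·(-35.014) + 8 = -307.126.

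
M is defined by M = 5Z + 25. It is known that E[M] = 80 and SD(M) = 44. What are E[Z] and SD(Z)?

From M = 5Z + 25: E[M] = a·E[Z] + b, so E[Z] = (E[M] − b)/a = (80 − 25)/5 = 11.
SD(M) = |a|·SD(Z), so SD(Z) = 44/|5| = 8.8.

E[Z] = 11, SD(Z) = 8.8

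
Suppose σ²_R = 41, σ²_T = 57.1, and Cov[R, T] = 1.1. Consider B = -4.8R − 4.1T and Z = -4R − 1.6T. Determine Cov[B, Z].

By bilinearity, Cov[B, Z] = ac·σ²_R + bd·σ²_T + (ad+bc)·Cov[R, T], with a=-4.8, b=-4.1, c=-4, d=-1.6.
ac·σ²_R = (-4.8)·(-4)·41 = 787.2
bd·σ²_T = (-4.1)·(-1.6)·57.1 = 374.576
(ad+bc)·Cov[R, T] = (24.08)·1.1 = 26.488
Cov[B, Z] = 787.2 + 374.576 + 26.488 = 1188.264.

Cov[B, Z] = 1188.264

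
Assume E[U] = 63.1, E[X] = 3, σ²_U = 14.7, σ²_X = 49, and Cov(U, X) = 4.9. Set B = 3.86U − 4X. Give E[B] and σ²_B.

E[B] = 231.566, σ²_B = 851.71212

E[B] = 3.86·E[U] + (-4)·E[X] = 3.86·63.1 + (-4)·3 = 231.566.
σ²_B = a²·σ²_U + b²·σ²_X + 2ab·Cov(U, X) with a = 3.86, b = -4.
= 3.86²·14.7 + (-4)²·49 + 2·3.86·(-4)·4.9
= 219.02412 + 784 + (-151.312) = 851.71212.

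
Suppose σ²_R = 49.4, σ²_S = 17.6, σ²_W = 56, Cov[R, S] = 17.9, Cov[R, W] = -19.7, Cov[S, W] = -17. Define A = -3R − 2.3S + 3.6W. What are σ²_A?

σ²_A = a²·σ²_R + b²·σ²_S + c²·σ²_W + 2ab·Cov[R, S] + 2ac·Cov[R, W] + 2bc·Cov[S, W], with a = -3, b = -2.3, c = 3.6.
= 444.6 + 93.104 + 725.76 + 247.02 + 425.52 + 281.52
= 2217.524.

σ²_A = 2217.524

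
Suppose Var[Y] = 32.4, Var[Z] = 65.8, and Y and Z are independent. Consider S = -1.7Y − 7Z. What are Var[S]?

Var[S] = 3317.836

Var[S] = a²·Var[Y] + b²·Var[Z] + 2ab·covariance of Y and Z with a = -1.7, b = -7.
Independence gives covariance of Y and Z = 0.
= (-1.7)²·32.4 + (-7)²·65.8 + 2·(-1.7)·(-7)·0
= 93.636 + 3224.2 + 0 = 3317.836.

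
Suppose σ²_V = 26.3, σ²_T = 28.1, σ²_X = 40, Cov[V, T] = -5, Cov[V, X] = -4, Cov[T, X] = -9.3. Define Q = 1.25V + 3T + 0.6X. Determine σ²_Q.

σ²_Q = 231.41375

σ²_Q = a²·σ²_V + b²·σ²_T + c²·σ²_X + 2ab·Cov[V, T] + 2ac·Cov[V, X] + 2bc·Cov[T, X], with a = 1.25, b = 3, c = 0.6.
= 41.09375 + 252.9 + 14.4 + (-37.5) + (-6) + (-33.48)
= 231.41375.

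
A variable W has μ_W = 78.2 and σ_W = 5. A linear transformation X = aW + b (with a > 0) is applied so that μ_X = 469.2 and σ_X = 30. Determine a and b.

σ_X = a·σ_W (a > 0), so a = 30/5 = 6.
μ_X = a·μ_W + b, so b = 469.2 − 6·78.2 = 0.

a = 6, b = 0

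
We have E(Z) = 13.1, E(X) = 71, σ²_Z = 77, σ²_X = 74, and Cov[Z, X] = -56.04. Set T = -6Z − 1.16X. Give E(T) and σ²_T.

E(T) = -160.96, σ²_T = 2091.4976

E(T) = (-6)·E(Z) + (-1.16)·E(X) = (-6)·13.1 + (-1.16)·71 = -160.96.
σ²_T = a²·σ²_Z + b²·σ²_X + 2ab·Cov[Z, X] with a = -6, b = -1.16.
= (-6)²·77 + (-1.16)²·74 + 2·(-6)·(-1.16)·(-56.04)
= 2772 + 99.5744 + (-780.0768) = 2091.4976.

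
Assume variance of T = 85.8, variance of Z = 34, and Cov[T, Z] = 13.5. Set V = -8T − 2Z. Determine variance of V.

variance of V = 6059.2

variance of V = a²·variance of T + b²·variance of Z + 2ab·Cov[T, Z] with a = -8, b = -2.
= (-8)²·85.8 + (-2)²·34 + 2·(-8)·(-2)·13.5
= 5491.2 + 136 + 432 = 6059.2.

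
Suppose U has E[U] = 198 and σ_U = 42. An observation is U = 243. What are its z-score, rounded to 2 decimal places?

z = (U − E[U]) / σ_U = (243 − 198) / 42 ≈ 1.07.

z = 1.07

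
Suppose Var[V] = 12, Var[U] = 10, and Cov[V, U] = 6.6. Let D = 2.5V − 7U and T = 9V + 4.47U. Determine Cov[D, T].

By bilinearity, Cov[D, T] = ac·Var[V] + bd·Var[U] + (ad+bc)·Cov[V, U], with a=2.5, b=-7, c=9, d=4.47.
ac·Var[V] = 2.5·9·12 = 270
bd·Var[U] = (-7)·4.47·10 = -312.9
(ad+bc)·Cov[V, U] = (-51.825)·6.6 = -342.045
Cov[D, T] = 270 + (-312.9) + (-342.045) = -384.945.

Cov[D, T] = -384.945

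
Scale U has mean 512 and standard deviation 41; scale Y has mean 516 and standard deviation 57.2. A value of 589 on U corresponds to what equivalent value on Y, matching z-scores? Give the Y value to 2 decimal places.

z = (589 − 512)/41 ≈ 1.878.
Y = 516 + z·57.2 = 516 + (589 − 512)·57.2/41 ≈ 623.42.

Y = 623.42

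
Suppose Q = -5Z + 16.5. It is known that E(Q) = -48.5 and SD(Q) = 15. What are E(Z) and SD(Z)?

From Q = -5Z + 16.5: E(Q) = a·E(Z) + b, so E(Z) = (E(Q) − b)/a = (-48.5 − 16.5)/(-5) = 13.
SD(Q) = |a|·SD(Z), so SD(Z) = 15/|-5| = 3.

E(Z) = 13, SD(Z) = 3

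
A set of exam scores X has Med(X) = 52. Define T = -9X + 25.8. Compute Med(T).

Med(T) = -442.2

A linear map preserves order up to sign, so Med(T) = a·Med(X) + b = (-9)·52 + 25.8 = -442.2.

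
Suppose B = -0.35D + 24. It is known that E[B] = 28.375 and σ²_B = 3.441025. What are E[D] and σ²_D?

From B = -0.35D + 24: E[B] = a·E[D] + b, so E[D] = (E[B] − b)/a = (28.375 − 24)/(-0.35) = -12.5.
σ²_B = a²·σ²_D, so σ²_D = 3.441025/(-0.35)² = 28.09.

E[D] = -12.5, σ²_D = 28.09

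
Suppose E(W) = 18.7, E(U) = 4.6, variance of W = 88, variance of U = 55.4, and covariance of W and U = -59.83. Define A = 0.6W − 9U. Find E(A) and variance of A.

E(A) = 0.6·E(W) + (-9)·E(U) = 0.6·18.7 + (-9)·4.6 = -30.18.
variance of A = a²·variance of W + b²·variance of U + 2ab·covariance of W and U with a = 0.6, b = -9.
= 0.6²·88 + (-9)²·55.4 + 2·0.6·(-9)·(-59.83)
= 31.68 + 4487.4 + 646.164 = 5165.244.

E(A) = -30.18, variance of A = 5165.244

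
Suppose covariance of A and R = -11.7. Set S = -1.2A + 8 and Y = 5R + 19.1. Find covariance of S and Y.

covariance of S and Y = 70.2

covariance of S and Y = a·c·covariance of A and R = (-1.2)·5·(-11.7) = 70.2. Additive constants drop out.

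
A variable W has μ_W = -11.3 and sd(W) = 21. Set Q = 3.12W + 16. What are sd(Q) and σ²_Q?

sd(Q) = 65.52, σ²_Q = 4292.8704

Q = 3.12W + 16 is linear with a = 3.12, b = 16.
sd(Q) = |a|·sd(W) = |3.12|·21 = 65.52.
σ²_W = 21² = 441.
σ²_Q = a²·σ²_W = 3.12²·441 = 4292.8704 (the additive constant 16 does not affect variance).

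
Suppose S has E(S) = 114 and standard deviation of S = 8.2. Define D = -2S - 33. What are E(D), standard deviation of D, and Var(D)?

E(D) = -261, standard deviation of D = 16.4, Var(D) = 268.96

D = -2S - 33 is linear with a = -2, b = -33.
E(D) = a·E(S) + b = (-2)·114 + (-33) = -261.
standard deviation of D = |a|·standard deviation of S = |-2|·8.2 = 16.4.
Var(S) = 8.2² = 67.24.
Var(D) = a²·Var(S) = (-2)²·67.24 = 268.96 (the additive constant -33 does not affect variance).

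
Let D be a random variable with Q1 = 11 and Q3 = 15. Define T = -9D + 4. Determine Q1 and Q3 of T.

a = -9 < 0 reverses order: Q1(T) comes from Q3(D), Q3(T) from Q1(D).
Q1(T) = (-9)·15 + 4 = -131; Q3(T) = (-9)·11 + 4 = -95.

Q1(T) = -131, Q3(T) = -95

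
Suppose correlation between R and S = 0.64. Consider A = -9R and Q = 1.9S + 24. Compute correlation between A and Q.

correlation between A and Q = -0.64

Linear rescalings preserve |correlation|; the slopes -9 and 1.9 have opposite signs, so the correlation flips sign: correlation between A and Q = −correlation between R and S = -0.64.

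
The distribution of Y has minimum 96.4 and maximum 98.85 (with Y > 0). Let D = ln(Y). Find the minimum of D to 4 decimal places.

ln(Y) is increasing on this domain, so min(D) comes from min(Y) = 96.4: min(D) = ln(96.4) ≈ 4.5685.

min(D) = 4.5685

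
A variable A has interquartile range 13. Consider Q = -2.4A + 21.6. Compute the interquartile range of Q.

Under Q = aA + b, IQR(Q) = |a|·IQR(A) = |-2.4|·13 = 31.2 (shifts cancel; spread scales by |a|).

IQR(Q) = 31.2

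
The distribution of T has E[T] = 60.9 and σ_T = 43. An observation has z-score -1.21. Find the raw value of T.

T = E[T] + z·σ_T = 60.9 + (-1.21)·43 = 8.87.

T = 8.87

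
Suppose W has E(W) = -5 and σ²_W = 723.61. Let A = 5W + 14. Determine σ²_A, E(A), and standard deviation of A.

A = 5W + 14 is linear with a = 5, b = 14.
σ²_A = a²·σ²_W = 5²·723.61 = 18090.25 (the additive constant 14 does not affect variance).
E(A) = a·E(W) + b = 5·(-5) + 14 = -11.
standard deviation of W = √723.61 = 26.9.
standard deviation of A = |a|·standard deviation of W = |5|·26.9 = 134.5.

σ²_A = 18090.25, E(A) = -11, standard deviation of A = 134.5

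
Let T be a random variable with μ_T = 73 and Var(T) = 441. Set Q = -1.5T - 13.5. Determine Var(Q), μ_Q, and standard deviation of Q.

Var(Q) = 992.25, μ_Q = -123, standard deviation of Q = 31.5

Q = -1.5T - 13.5 is linear with a = -1.5, b = -13.5.
Var(Q) = a²·Var(T) = (-1.5)²·441 = 992.25 (the additive constant -13.5 does not affect variance).
μ_Q = a·μ_T + b = (-1.5)·73 + (-13.5) = -123.
standard deviation of T = √441 = 21.
standard deviation of Q = |a|·standard deviation of T = |-1.5|·21 = 31.5.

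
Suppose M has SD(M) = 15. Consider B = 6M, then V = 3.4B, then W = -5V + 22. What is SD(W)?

SD(B) = |6|·15 = 90.
SD(V) = |3.4|·90 = 306.
SD(W) = |-5|·306 = 1530.

SD(W) = 1530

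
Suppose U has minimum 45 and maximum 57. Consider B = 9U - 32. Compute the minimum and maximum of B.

min(B) = 373, max(B) = 481

a = 9 > 0, so min(B) = a·min(U)+b = 9·45 + (-32) = 373 and max(B) = 9·57 + (-32) = 481.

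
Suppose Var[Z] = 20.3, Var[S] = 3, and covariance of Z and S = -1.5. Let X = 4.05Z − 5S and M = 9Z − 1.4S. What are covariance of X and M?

By bilinearity, covariance of X and M = ac·Var[Z] + bd·Var[S] + (ad+bc)·covariance of Z and S, with a=4.05, b=-5, c=9, d=-1.4.
ac·Var[Z] = 4.05·9·20.3 = 739.935
bd·Var[S] = (-5)·(-1.4)·3 = 21
(ad+bc)·covariance of Z and S = (-50.67)·(-1.5) = 76.005
covariance of X and M = 739.935 + 21 + 76.005 = 836.94.

covariance of X and M = 836.94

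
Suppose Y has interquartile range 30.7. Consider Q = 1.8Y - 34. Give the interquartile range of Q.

Under Q = aY + b, IQR(Q) = |a|·IQR(Y) = |1.8|·30.7 = 55.26 (shifts cancel; spread scales by |a|).

IQR(Q) = 55.26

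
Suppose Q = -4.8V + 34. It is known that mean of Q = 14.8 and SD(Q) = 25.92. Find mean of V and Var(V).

mean of V = 4, Var(V) = 29.16

From Q = -4.8V + 34: mean of Q = a·mean of V + b, so mean of V = (mean of Q − b)/a = (14.8 − 34)/(-4.8) = 4.
Var(Q) = 25.92² = 671.8464.
Var(Q) = a²·Var(V), so Var(V) = 671.8464/(-4.8)² = 29.16.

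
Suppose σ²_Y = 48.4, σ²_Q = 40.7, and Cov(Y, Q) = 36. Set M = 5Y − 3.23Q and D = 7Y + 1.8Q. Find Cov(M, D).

Cov(M, D) = 967.4102

By bilinearity, Cov(M, D) = ac·σ²_Y + bd·σ²_Q + (ad+bc)·Cov(Y, Q), with a=5, b=-3.23, c=7, d=1.8.
ac·σ²_Y = 5·7·48.4 = 1694
bd·σ²_Q = (-3.23)·1.8·40.7 = -236.6298
(ad+bc)·Cov(Y, Q) = (-13.61)·36 = -489.96
Cov(M, D) = 1694 + (-236.6298) + (-489.96) = 967.4102.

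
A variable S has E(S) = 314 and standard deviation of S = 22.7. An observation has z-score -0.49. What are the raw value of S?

S = E(S) + z·standard deviation of S = 314 + (-0.49)·22.7 = 302.877.

S = 302.877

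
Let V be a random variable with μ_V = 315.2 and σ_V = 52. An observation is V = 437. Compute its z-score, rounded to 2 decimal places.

z = (V − μ_V) / σ_V = (437 − 315.2) / 52 ≈ 2.34.

z = 2.34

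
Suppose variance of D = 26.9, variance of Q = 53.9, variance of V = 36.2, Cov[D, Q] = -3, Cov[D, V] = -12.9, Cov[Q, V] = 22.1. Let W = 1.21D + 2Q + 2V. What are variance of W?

variance of W = a²·variance of D + b²·variance of Q + c²·variance of V + 2ab·Cov[D, Q] + 2ac·Cov[D, V] + 2bc·Cov[Q, V], with a = 1.21, b = 2, c = 2.
= 39.38429 + 215.6 + 144.8 + (-14.52) + (-62.436) + 176.8
= 499.62829.

variance of W = 499.62829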